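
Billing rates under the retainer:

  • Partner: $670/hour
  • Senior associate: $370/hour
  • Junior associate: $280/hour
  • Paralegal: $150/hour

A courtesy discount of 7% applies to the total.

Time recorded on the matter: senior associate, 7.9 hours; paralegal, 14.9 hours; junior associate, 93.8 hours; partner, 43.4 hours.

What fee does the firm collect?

$56,265.00

Partner: 43.4 × $670 = $29,078.00
Senior associate: 7.9 × $370 = $2,923.00
Junior associate: 93.8 × $280 = $26,264.00
Paralegal: 14.9 × $150 = $2,235.00
Subtotal: $60,500.00
Less 7% discount: −$4,235.00
Total: $60,500.00 − $4,235.00 = $56,265.00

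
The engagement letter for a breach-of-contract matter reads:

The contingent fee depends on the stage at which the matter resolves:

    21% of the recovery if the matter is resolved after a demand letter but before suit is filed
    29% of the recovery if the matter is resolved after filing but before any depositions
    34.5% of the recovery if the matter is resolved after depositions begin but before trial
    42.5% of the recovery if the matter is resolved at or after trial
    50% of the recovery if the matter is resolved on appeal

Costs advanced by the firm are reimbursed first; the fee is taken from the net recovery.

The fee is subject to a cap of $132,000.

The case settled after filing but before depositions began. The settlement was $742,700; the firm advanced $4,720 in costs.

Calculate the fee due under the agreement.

$132,000.00

Fee base (net of costs): $742,700 − $4,720 = $737,980
The matter settled after filing but before depositions began, so the 29% rate applies.
$737,980 × 29% = $214,014.20
$214,014.20 exceeds the $132,000 cap, so the fee is capped at $132,000.00.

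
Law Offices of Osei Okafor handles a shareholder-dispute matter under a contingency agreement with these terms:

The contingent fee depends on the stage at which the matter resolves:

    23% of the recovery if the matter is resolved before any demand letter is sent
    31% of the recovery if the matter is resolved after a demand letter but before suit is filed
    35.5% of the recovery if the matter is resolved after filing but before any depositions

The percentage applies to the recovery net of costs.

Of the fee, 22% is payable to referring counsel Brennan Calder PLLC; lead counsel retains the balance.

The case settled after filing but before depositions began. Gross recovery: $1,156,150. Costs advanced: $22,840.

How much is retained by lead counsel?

Fee base (net of costs): $1,156,150 − $22,840 = $1,133,310
The matter settled after filing but before depositions began, so the 35.5% rate applies.
$1,133,310 × 35.5% = $402,325.05
Referral share: 22% of $402,325.05 = $88,511.51; lead counsel retains $402,325.05 − $88,511.51 = $313,813.54.

$313,813.54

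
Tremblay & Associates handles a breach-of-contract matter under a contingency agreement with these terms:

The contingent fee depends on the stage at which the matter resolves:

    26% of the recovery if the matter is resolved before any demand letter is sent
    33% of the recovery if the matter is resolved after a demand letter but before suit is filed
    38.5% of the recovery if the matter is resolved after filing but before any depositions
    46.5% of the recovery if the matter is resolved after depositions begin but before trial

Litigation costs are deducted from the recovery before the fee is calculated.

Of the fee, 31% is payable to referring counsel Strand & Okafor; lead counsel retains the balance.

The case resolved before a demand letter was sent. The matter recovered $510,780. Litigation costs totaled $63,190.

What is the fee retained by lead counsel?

Fee base (net of costs): $510,780 − $63,190 = $447,590
The matter resolved before a demand letter was sent, so the 26% rate applies.
$447,590 × 26% = $116,373.40
Referral share: 31% of $116,373.40 = $36,075.75; lead counsel retains $116,373.40 − $36,075.75 = $80,297.65.

$80,297.65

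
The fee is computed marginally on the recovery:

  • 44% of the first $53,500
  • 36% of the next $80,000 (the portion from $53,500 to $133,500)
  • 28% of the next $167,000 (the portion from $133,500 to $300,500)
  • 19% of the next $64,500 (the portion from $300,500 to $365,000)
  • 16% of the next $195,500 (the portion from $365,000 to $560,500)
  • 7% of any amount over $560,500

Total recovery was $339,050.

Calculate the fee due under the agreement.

First $53,500 at 44% = $23,540.00
Next $80,000 at 36% = $28,800.00
Next $167,000 at 28% = $46,760.00
Remaining $38,550 at 19% = $7,324.50
Fee: $23,540.00 + $28,800.00 + $46,760.00 + $7,324.50 = $106,424.50

$106,424.50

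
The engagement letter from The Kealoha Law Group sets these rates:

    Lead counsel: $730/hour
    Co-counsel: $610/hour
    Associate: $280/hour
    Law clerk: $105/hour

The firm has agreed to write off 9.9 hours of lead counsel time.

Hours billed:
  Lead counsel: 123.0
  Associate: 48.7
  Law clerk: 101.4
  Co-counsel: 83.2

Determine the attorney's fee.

Lead counsel: 123.0 × $730 = $89,790.00
Co-counsel: 83.2 × $610 = $50,752.00
Associate: 48.7 × $280 = $13,636.00
Law clerk: 101.4 × $105 = $10,647.00
Subtotal: $164,825.00
Write-off: 9.9 × $730 = $7,227.00
Total: $164,825.00 − $7,227.00 = $157,598.00

$157,598.00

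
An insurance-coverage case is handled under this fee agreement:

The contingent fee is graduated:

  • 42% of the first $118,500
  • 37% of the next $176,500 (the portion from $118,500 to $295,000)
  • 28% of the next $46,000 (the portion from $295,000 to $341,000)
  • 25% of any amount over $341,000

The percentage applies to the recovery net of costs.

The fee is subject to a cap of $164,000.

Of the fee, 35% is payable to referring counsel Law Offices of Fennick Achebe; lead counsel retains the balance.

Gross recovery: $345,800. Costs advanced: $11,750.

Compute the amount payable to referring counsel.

Fee base (net of costs): $345,800 − $11,750 = $334,050
First $118,500 at 42% = $49,770.00
Next $176,500 at 37% = $65,305.00
Remaining $39,050 at 28% = $10,934.00
Fee: $49,770.00 + $65,305.00 + $10,934.00 = $126,009.00
$126,009.00 is under the $164,000 cap.
Referral share: 35% of $126,009.00 = $44,103.15; lead counsel retains $126,009.00 − $44,103.15 = $81,905.85.

$44,103.15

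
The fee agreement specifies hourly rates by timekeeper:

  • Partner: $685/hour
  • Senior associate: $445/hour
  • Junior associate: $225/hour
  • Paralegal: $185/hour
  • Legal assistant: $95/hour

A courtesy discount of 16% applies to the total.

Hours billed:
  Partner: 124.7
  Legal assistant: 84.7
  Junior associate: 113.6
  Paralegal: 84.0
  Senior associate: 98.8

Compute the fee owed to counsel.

Partner: 124.7 × $685 = $85,419.50
Senior associate: 98.8 × $445 = $43,966.00
Junior associate: 113.6 × $225 = $25,560.00
Paralegal: 84.0 × $185 = $15,540.00
Legal assistant: 84.7 × $95 = $8,046.50
Subtotal: $178,532.00
Less 16% discount: −$28,565.12
Total: $178,532.00 − $28,565.12 = $149,966.88

$149,966.88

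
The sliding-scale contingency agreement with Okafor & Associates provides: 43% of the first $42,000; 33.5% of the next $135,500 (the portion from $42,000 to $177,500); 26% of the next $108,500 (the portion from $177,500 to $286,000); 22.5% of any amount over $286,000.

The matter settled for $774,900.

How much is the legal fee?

First $42,000 at 43% = $18,060.00
Next $135,500 at 33.5% = $45,392.50
Next $108,500 at 26% = $28,210.00
Remaining $488,900 at 22.5% = $110,002.50
Fee: $18,060.00 + $45,392.50 + $28,210.00 + $110,002.50 = $201,665.00

$201,665.00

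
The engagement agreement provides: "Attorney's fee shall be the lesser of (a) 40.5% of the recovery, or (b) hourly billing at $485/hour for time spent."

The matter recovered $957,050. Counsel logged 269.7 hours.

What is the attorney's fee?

(a) 40.5% of $957,050 = $387,605.25
(b) 269.7 × $485 = $130,804.50
The lesser is (b): $130,804.50.

$130,804.50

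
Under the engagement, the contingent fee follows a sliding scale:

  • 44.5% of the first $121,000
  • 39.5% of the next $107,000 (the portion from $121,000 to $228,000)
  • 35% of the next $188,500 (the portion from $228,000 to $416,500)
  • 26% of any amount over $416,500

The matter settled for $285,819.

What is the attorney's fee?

First $121,000 at 44.5% = $53,845.00
Next $107,000 at 39.5% = $42,265.00
Remaining $57,819 at 35% = $20,236.65
Fee: $53,845.00 + $42,265.00 + $20,236.65 = $116,346.65

$116,346.65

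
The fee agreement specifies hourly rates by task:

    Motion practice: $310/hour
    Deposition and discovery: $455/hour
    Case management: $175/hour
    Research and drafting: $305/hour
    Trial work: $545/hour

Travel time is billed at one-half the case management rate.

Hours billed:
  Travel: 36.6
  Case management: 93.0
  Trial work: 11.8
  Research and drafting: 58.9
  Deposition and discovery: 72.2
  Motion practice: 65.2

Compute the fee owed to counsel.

$96,936.00

Motion practice: 65.2 × $310 = $20,212.00
Deposition and discovery: 72.2 × $455 = $32,851.00
Case management: 93.0 × $175 = $16,275.00
Research and drafting: 58.9 × $305 = $17,964.50
Trial work: 11.8 × $545 = $6,431.00
Subtotal: $20,212.00 + $32,851.00 + $16,275.00 + $17,964.50 + $6,431.00 = $93,733.50
Travel: 36.6 × ($175 ÷ 2) = 36.6 × $87.50 = $3,202.50
Total: $93,733.50 + $3,202.50 = $96,936.00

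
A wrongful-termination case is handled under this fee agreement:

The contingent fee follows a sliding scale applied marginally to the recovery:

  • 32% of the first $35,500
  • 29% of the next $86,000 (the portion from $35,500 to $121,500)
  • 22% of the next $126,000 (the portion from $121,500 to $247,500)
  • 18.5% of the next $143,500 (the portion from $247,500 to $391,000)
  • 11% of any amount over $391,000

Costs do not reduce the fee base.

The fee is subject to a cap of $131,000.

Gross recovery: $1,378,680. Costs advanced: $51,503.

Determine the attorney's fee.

Fee base is the gross recovery, $1,378,680; costs are reimbursed separately.
First $35,500 at 32% = $11,360.00
Next $86,000 at 29% = $24,940.00
Next $126,000 at 22% = $27,720.00
Next $143,500 at 18.5% = $26,547.50
Remaining $987,680 at 11% = $108,644.80
Fee: $11,360.00 + $24,940.00 + $27,720.00 + $26,547.50 + $108,644.80 = $199,212.30
$199,212.30 exceeds the $131,000 cap, so the fee is capped at $131,000.00.

$131,000.00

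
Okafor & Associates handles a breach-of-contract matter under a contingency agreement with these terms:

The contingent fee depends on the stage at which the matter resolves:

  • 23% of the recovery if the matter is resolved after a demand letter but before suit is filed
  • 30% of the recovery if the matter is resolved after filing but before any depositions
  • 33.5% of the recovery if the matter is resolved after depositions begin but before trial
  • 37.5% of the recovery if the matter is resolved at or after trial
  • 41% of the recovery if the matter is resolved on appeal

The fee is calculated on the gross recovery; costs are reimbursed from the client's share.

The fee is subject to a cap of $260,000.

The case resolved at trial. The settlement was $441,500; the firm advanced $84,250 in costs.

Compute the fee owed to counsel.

Fee base is the gross recovery, $441,500; costs are reimbursed separately.
The matter resolved at trial, so the 37.5% rate applies.
$441,500 × 37.5% = $165,562.50
$165,562.50 is under the $260,000 cap.

$165,562.50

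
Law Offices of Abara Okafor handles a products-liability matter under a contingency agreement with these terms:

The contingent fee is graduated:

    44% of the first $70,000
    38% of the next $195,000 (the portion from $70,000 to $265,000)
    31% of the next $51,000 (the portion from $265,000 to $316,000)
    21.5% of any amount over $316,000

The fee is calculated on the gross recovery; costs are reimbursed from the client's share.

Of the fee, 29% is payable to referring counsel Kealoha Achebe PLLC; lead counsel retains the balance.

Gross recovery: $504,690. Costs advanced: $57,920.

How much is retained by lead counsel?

$114,507.63

Fee base is the gross recovery, $504,690; costs are reimbursed separately.
First $70,000 at 44% = $30,800.00
Next $195,000 at 38% = $74,100.00
Next $51,000 at 31% = $15,810.00
Remaining $188,690 at 21.5% = $40,568.35
Fee: $30,800.00 + $74,100.00 + $15,810.00 + $40,568.35 = $161,278.35
Referral share: 29% of $161,278.35 = $46,770.72; lead counsel retains $161,278.35 − $46,770.72 = $114,507.63.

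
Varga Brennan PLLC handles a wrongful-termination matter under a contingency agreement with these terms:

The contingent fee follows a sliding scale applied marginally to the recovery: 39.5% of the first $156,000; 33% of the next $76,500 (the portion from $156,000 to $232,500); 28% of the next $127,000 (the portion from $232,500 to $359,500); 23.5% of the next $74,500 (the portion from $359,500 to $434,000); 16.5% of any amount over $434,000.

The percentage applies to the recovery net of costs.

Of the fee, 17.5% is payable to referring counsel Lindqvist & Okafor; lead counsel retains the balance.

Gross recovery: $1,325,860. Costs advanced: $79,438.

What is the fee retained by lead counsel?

$226,035.26

Fee base (net of costs): $1,325,860 − $79,438 = $1,246,422
First $156,000 at 39.5% = $61,620.00
Next $76,500 at 33% = $25,245.00
Next $127,000 at 28% = $35,560.00
Next $74,500 at 23.5% = $17,507.50
Remaining $812,422 at 16.5% = $134,049.63
Fee: $61,620.00 + $25,245.00 + $35,560.00 + $17,507.50 + $134,049.63 = $273,982.13
Referral share: 17.5% of $273,982.13 = $47,946.87; lead counsel retains $273,982.13 − $47,946.87 = $226,035.26.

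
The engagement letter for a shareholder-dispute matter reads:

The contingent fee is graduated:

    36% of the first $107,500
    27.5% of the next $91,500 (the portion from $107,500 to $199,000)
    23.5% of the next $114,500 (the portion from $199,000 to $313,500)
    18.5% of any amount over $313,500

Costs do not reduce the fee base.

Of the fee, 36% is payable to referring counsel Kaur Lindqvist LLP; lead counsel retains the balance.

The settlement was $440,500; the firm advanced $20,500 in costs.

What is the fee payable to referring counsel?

Fee base is the gross recovery, $440,500; costs are reimbursed separately.
First $107,500 at 36% = $38,700.00
Next $91,500 at 27.5% = $25,162.50
Next $114,500 at 23.5% = $26,907.50
Remaining $127,000 at 18.5% = $23,495.00
Fee: $38,700.00 + $25,162.50 + $26,907.50 + $23,495.00 = $114,265.00
Referral share: 36% of $114,265.00 = $41,135.40; lead counsel retains $114,265.00 − $41,135.40 = $73,129.60.

$41,135.40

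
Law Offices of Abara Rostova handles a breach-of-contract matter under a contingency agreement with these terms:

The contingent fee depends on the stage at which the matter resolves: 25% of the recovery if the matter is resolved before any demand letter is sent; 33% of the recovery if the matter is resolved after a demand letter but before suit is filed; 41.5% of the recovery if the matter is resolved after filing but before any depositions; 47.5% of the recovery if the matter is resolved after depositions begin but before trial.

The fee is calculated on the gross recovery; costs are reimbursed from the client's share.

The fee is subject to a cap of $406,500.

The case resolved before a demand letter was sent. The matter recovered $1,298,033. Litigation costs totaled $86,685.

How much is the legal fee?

$324,508.25

Fee base is the gross recovery, $1,298,033; costs are reimbursed separately.
The matter resolved before a demand letter was sent, so the 25% rate applies.
$1,298,033 × 25% = $324,508.25
$324,508.25 is under the $406,500 cap.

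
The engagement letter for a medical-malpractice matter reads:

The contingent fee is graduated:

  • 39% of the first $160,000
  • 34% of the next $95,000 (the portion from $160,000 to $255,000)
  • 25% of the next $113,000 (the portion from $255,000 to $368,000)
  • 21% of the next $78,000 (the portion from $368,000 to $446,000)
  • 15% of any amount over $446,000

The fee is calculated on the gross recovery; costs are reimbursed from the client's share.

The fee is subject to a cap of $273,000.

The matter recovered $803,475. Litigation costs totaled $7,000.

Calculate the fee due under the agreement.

$192,951.25

Fee base is the gross recovery, $803,475; costs are reimbursed separately.
First $160,000 at 39% = $62,400.00
Next $95,000 at 34% = $32,300.00
Next $113,000 at 25% = $28,250.00
Next $78,000 at 21% = $16,380.00
Remaining $357,475 at 15% = $53,621.25
Fee: $62,400.00 + $32,300.00 + $28,250.00 + $16,380.00 + $53,621.25 = $192,951.25
$192,951.25 is under the $273,000 cap.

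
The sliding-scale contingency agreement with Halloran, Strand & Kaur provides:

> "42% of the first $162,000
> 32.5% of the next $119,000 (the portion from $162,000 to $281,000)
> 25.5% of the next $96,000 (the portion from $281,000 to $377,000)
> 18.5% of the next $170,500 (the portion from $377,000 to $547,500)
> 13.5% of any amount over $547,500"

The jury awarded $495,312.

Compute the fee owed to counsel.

$153,082.72

First $162,000 at 42% = $68,040.00
Next $119,000 at 32.5% = $38,675.00
Next $96,000 at 25.5% = $24,480.00
Remaining $118,312 at 18.5% = $21,887.72
Fee: $68,040.00 + $38,675.00 + $24,480.00 + $21,887.72 = $153,082.72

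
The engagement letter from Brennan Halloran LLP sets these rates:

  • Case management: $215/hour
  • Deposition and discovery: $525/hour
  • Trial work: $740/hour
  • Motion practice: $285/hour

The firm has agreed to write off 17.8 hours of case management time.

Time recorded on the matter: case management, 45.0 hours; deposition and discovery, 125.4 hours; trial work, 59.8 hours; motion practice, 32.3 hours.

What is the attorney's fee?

Case management: 45.0 × $215 = $9,675.00
Deposition and discovery: 125.4 × $525 = $65,835.00
Trial work: 59.8 × $740 = $44,252.00
Motion practice: 32.3 × $285 = $9,205.50
Subtotal: $128,967.50
Write-off: 17.8 × $215 = $3,827.00
Total: $128,967.50 − $3,827.00 = $125,140.50

$125,140.50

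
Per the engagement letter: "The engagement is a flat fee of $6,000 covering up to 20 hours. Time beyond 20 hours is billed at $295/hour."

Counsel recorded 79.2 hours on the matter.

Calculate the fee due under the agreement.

$23,464.00

Flat fee: $6,000.00
Excess hours: 79.2 − 20 = 59.2
Overrun: 59.2 × $295 = $17,464.00
Total: $6,000.00 + $17,464.00 = $23,464.00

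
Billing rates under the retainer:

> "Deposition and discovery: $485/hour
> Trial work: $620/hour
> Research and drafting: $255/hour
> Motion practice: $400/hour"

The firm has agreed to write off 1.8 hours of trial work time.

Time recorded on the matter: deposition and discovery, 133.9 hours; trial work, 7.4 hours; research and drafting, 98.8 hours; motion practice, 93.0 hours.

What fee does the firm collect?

$130,807.50

Deposition and discovery: 133.9 × $485 = $64,941.50
Trial work: 7.4 × $620 = $4,588.00
Research and drafting: 98.8 × $255 = $25,194.00
Motion practice: 93.0 × $400 = $37,200.00
Subtotal: $131,923.50
Write-off: 1.8 × $620 = $1,116.00
Total: $131,923.50 − $1,116.00 = $130,807.50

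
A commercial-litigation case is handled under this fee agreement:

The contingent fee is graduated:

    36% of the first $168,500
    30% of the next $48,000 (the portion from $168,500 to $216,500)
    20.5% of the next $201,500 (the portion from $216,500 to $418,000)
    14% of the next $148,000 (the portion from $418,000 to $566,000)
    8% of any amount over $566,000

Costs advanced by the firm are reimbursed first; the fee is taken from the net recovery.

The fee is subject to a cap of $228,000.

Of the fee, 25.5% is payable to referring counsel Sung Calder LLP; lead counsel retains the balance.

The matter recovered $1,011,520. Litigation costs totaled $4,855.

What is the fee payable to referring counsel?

$43,946.88

Fee base (net of costs): $1,011,520 − $4,855 = $1,006,665
First $168,500 at 36% = $60,660.00
Next $48,000 at 30% = $14,400.00
Next $201,500 at 20.5% = $41,307.50
Next $148,000 at 14% = $20,720.00
Remaining $440,665 at 8% = $35,253.20
Fee: $60,660.00 + $14,400.00 + $41,307.50 + $20,720.00 + $35,253.20 = $172,340.70
$172,340.70 is under the $228,000 cap.
Referral share: 25.5% of $172,340.70 = $43,946.88; lead counsel retains $172,340.70 − $43,946.88 = $128,393.82.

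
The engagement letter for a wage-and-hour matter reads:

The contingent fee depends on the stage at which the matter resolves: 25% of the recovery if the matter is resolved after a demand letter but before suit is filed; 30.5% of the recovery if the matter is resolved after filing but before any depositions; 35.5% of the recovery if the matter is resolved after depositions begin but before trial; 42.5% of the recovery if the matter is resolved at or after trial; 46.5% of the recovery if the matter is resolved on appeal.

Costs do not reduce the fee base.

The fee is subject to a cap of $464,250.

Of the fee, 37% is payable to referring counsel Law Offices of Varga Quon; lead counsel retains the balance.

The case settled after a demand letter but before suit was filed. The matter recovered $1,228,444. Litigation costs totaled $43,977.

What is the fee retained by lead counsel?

$193,479.93

Fee base is the gross recovery, $1,228,444; costs are reimbursed separately.
The matter settled after a demand letter but before suit was filed, so the 25% rate applies.
$1,228,444 × 25% = $307,111.00
$307,111.00 is under the $464,250 cap.
Referral share: 37% of $307,111.00 = $113,631.07; lead counsel retains $307,111.00 − $113,631.07 = $193,479.93.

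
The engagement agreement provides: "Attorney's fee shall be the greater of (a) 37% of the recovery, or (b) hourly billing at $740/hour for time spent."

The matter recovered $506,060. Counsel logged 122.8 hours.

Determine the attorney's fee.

(a) 37% of $506,060 = $187,242.20
(b) 122.8 × $740 = $90,872.00
The greater is (a): $187,242.20.

$187,242.20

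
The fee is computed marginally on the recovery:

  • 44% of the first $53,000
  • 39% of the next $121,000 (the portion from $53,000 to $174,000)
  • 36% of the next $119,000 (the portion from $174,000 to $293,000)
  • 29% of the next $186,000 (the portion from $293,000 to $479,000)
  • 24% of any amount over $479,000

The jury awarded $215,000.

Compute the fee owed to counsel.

$85,270.00

First $53,000 at 44% = $23,320.00
Next $121,000 at 39% = $47,190.00
Remaining $41,000 at 36% = $14,760.00
Fee: $23,320.00 + $47,190.00 + $14,760.00 = $85,270.00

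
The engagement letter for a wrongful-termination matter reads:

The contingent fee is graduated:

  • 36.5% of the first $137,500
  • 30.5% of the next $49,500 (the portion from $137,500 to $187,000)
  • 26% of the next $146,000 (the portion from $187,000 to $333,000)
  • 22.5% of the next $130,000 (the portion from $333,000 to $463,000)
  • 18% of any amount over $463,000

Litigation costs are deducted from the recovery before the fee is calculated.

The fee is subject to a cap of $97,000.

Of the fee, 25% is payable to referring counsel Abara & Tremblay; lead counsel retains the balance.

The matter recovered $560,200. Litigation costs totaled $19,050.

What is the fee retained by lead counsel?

$72,750.00

Fee base (net of costs): $560,200 − $19,050 = $541,150
First $137,500 at 36.5% = $50,187.50
Next $49,500 at 30.5% = $15,097.50
Next $146,000 at 26% = $37,960.00
Next $130,000 at 22.5% = $29,250.00
Remaining $78,150 at 18% = $14,067.00
Fee: $50,187.50 + $15,097.50 + $37,960.00 + $29,250.00 + $14,067.00 = $146,562.00
$146,562.00 exceeds the $97,000 cap, so the fee is capped at $97,000.00.
Referral share: 25% of $97,000.00 = $24,250.00; lead counsel retains $97,000.00 − $24,250.00 = $72,750.00.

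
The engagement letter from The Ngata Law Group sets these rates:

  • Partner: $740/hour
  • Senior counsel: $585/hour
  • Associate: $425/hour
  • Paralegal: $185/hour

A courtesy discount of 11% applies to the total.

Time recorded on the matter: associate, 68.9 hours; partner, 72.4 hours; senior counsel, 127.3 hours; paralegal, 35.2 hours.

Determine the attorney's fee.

$145,818.49

Partner: 72.4 × $740 = $53,576.00
Senior counsel: 127.3 × $585 = $74,470.50
Associate: 68.9 × $425 = $29,282.50
Paralegal: 35.2 × $185 = $6,512.00
Subtotal: $163,841.00
Less 11% discount: −$18,022.51
Total: $163,841.00 − $18,022.51 = $145,818.49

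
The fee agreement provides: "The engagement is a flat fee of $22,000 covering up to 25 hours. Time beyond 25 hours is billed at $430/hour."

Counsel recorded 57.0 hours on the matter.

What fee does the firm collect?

Flat fee: $22,000.00
Excess hours: 57.0 − 25 = 32.0
Overrun: 32.0 × $430 = $13,760.00
Total: $22,000.00 + $13,760.00 = $35,760.00

$35,760.00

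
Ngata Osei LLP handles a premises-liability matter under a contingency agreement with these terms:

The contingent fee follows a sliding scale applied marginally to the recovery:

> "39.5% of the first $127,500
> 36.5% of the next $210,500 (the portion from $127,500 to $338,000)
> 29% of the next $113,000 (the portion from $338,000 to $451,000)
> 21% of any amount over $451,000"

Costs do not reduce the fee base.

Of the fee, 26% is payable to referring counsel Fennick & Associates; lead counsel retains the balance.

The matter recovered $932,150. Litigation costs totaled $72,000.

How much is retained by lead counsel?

Fee base is the gross recovery, $932,150; costs are reimbursed separately.
First $127,500 at 39.5% = $50,362.50
Next $210,500 at 36.5% = $76,832.50
Next $113,000 at 29% = $32,770.00
Remaining $481,150 at 21% = $101,041.50
Fee: $50,362.50 + $76,832.50 + $32,770.00 + $101,041.50 = $261,006.50
Referral share: 26% of $261,006.50 = $67,861.69; lead counsel retains $261,006.50 − $67,861.69 = $193,144.81.

$193,144.81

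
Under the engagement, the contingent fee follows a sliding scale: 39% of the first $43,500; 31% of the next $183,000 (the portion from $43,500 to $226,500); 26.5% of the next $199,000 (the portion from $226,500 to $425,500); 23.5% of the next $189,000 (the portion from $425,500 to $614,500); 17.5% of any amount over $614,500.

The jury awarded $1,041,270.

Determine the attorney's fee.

$245,529.75

First $43,500 at 39% = $16,965.00
Next $183,000 at 31% = $56,730.00
Next $199,000 at 26.5% = $52,735.00
Next $189,000 at 23.5% = $44,415.00
Remaining $426,770 at 17.5% = $74,684.75
Fee: $16,965.00 + $56,730.00 + $52,735.00 + $44,415.00 + $74,684.75 = $245,529.75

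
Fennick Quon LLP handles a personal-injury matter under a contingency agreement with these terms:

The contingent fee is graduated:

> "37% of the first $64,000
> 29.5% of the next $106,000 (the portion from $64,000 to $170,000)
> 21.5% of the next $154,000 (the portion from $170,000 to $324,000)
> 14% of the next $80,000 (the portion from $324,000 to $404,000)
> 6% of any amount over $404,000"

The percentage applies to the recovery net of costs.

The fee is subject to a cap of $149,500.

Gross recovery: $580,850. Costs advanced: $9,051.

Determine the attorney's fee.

$109,327.94

Fee base (net of costs): $580,850 − $9,051 = $571,799
First $64,000 at 37% = $23,680.00
Next $106,000 at 29.5% = $31,270.00
Next $154,000 at 21.5% = $33,110.00
Next $80,000 at 14% = $11,200.00
Remaining $167,799 at 6% = $10,067.94
Fee: $23,680.00 + $31,270.00 + $33,110.00 + $11,200.00 + $10,067.94 = $109,327.94
$109,327.94 is under the $149,500 cap.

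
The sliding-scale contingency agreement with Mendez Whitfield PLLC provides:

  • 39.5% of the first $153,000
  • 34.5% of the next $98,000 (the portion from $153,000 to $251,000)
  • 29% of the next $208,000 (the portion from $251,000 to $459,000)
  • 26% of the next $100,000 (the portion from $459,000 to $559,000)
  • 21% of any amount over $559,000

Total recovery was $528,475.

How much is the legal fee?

$172,628.50

First $153,000 at 39.5% = $60,435.00
Next $98,000 at 34.5% = $33,810.00
Next $208,000 at 29% = $60,320.00
Remaining $69,475 at 26% = $18,063.50
Fee: $60,435.00 + $33,810.00 + $60,320.00 + $18,063.50 = $172,628.50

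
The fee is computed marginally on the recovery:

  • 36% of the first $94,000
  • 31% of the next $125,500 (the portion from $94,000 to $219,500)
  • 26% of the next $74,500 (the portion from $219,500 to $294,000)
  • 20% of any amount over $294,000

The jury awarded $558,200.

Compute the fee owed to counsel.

First $94,000 at 36% = $33,840.00
Next $125,500 at 31% = $38,905.00
Next $74,500 at 26% = $19,370.00
Remaining $264,200 at 20% = $52,840.00
Fee: $33,840.00 + $38,905.00 + $19,370.00 + $52,840.00 = $144,955.00

$144,955.00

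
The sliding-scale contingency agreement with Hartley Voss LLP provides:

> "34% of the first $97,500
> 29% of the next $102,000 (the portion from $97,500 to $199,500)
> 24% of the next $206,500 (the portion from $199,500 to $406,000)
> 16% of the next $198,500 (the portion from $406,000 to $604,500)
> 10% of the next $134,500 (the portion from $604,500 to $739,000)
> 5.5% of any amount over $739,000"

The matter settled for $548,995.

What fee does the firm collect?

First $97,500 at 34% = $33,150.00
Next $102,000 at 29% = $29,580.00
Next $206,500 at 24% = $49,560.00
Remaining $142,995 at 16% = $22,879.20
Fee: $33,150.00 + $29,580.00 + $49,560.00 + $22,879.20 = $135,169.20

$135,169.20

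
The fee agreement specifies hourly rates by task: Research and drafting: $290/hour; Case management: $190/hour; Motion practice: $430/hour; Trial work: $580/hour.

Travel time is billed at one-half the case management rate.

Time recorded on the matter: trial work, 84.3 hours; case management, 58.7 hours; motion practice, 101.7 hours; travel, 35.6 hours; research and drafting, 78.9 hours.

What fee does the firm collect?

Research and drafting: 78.9 × $290 = $22,881.00
Case management: 58.7 × $190 = $11,153.00
Motion practice: 101.7 × $430 = $43,731.00
Trial work: 84.3 × $580 = $48,894.00
Subtotal: $22,881.00 + $11,153.00 + $43,731.00 + $48,894.00 = $126,659.00
Travel: 35.6 × ($190 ÷ 2) = 35.6 × $95.00 = $3,382.00
Total: $126,659.00 + $3,382.00 = $130,041.00

$130,041.00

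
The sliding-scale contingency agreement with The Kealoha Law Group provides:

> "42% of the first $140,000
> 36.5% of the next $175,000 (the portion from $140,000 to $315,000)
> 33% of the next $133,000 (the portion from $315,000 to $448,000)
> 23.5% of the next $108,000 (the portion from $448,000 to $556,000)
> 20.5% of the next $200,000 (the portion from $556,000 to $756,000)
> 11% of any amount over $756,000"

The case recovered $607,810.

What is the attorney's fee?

First $140,000 at 42% = $58,800.00
Next $175,000 at 36.5% = $63,875.00
Next $133,000 at 33% = $43,890.00
Next $108,000 at 23.5% = $25,380.00
Remaining $51,810 at 20.5% = $10,621.05
Fee: $58,800.00 + $63,875.00 + $43,890.00 + $25,380.00 + $10,621.05 = $202,566.05

$202,566.05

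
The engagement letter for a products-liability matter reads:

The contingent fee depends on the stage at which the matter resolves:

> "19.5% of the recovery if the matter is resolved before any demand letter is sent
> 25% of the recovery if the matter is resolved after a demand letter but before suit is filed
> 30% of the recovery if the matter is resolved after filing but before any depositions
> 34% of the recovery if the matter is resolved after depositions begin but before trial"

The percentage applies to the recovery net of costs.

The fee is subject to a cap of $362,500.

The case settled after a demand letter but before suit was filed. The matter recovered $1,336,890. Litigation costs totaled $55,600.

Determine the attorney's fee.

Fee base (net of costs): $1,336,890 − $55,600 = $1,281,290
The matter settled after a demand letter but before suit was filed, so the 25% rate applies.
$1,281,290 × 25% = $320,322.50
$320,322.50 is under the $362,500 cap.

$320,322.50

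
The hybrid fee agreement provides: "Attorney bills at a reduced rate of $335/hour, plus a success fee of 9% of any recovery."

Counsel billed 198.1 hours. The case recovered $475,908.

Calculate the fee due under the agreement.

$109,195.22

Hourly: 198.1 × $335 = $66,363.50
Success fee: 9% of $475,908 = $42,831.72
Total: $66,363.50 + $42,831.72 = $109,195.22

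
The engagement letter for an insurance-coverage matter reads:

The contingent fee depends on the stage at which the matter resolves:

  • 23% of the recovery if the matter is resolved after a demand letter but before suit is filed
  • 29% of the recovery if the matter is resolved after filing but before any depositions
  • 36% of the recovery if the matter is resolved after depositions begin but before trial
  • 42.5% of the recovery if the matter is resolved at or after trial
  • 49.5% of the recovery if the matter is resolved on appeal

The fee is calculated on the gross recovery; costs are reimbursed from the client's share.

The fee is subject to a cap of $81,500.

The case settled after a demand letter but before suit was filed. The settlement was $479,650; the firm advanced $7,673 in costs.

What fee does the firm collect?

Fee base is the gross recovery, $479,650; costs are reimbursed separately.
The matter settled after a demand letter but before suit was filed, so the 23% rate applies.
$479,650 × 23% = $110,319.50
$110,319.50 exceeds the $81,500 cap, so the fee is capped at $81,500.00.

$81,500.00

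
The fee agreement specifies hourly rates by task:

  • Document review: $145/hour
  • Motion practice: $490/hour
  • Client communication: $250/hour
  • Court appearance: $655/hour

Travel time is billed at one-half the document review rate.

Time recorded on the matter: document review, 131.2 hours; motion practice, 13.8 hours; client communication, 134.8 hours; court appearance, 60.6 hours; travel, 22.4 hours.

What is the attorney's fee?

$100,803.00

Document review: 131.2 × $145 = $19,024.00
Motion practice: 13.8 × $490 = $6,762.00
Client communication: 134.8 × $250 = $33,700.00
Court appearance: 60.6 × $655 = $39,693.00
Subtotal: $19,024.00 + $6,762.00 + $33,700.00 + $39,693.00 = $99,179.00
Travel: 22.4 × ($145 ÷ 2) = 22.4 × $72.50 = $1,624.00
Total: $99,179.00 + $1,624.00 = $100,803.00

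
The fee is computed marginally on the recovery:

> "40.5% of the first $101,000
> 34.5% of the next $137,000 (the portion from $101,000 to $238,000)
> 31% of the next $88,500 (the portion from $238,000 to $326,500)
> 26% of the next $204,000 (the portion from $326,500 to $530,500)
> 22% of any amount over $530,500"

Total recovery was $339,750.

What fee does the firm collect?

First $101,000 at 40.5% = $40,905.00
Next $137,000 at 34.5% = $47,265.00
Next $88,500 at 31% = $27,435.00
Remaining $13,250 at 26% = $3,445.00
Fee: $40,905.00 + $47,265.00 + $27,435.00 + $3,445.00 = $119,050.00

$119,050.00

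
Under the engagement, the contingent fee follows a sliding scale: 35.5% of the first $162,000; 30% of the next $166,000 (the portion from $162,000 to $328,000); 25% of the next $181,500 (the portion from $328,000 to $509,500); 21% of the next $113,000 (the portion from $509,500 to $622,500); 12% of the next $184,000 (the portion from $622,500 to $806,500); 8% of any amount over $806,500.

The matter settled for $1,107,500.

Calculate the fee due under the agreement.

$222,575.00

First $162,000 at 35.5% = $57,510.00
Next $166,000 at 30% = $49,800.00
Next $181,500 at 25% = $45,375.00
Next $113,000 at 21% = $23,730.00
Next $184,000 at 12% = $22,080.00
Remaining $301,000 at 8% = $24,080.00
Fee: $57,510.00 + $49,800.00 + $45,375.00 + $23,730.00 + $22,080.00 + $24,080.00 = $222,575.00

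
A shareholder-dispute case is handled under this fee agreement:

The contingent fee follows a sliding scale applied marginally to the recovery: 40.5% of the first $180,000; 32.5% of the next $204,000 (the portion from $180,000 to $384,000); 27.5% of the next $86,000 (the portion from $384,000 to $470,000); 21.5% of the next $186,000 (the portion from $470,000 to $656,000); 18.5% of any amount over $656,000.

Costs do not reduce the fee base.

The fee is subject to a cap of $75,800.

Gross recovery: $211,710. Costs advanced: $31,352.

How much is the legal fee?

Fee base is the gross recovery, $211,710; costs are reimbursed separately.
First $180,000 at 40.5% = $72,900.00
Remaining $31,710 at 32.5% = $10,305.75
Fee: $72,900.00 + $10,305.75 = $83,205.75
$83,205.75 exceeds the $75,800 cap, so the fee is capped at $75,800.00.

$75,800.00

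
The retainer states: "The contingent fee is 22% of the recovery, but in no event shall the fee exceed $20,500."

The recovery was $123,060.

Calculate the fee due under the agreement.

22% of $123,060 = $27,073.20
That exceeds the $20,500 cap, so the fee is capped at $20,500.

$20,500.00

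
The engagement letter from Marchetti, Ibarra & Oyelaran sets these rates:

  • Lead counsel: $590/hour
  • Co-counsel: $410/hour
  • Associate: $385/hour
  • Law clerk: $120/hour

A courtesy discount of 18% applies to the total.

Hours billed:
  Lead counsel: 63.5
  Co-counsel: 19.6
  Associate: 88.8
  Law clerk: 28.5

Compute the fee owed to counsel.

Lead counsel: 63.5 × $590 = $37,465.00
Co-counsel: 19.6 × $410 = $8,036.00
Associate: 88.8 × $385 = $34,188.00
Law clerk: 28.5 × $120 = $3,420.00
Subtotal: $83,109.00
Less 18% discount: −$14,959.62
Total: $83,109.00 − $14,959.62 = $68,149.38

$68,149.38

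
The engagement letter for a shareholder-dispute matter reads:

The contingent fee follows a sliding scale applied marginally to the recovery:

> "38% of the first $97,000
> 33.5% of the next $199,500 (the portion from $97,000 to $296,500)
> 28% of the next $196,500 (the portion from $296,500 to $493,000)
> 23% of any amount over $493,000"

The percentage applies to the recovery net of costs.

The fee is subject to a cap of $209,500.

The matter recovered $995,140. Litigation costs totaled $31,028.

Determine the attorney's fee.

$209,500.00

Fee base (net of costs): $995,140 − $31,028 = $964,112
First $97,000 at 38% = $36,860.00
Next $199,500 at 33.5% = $66,832.50
Next $196,500 at 28% = $55,020.00
Remaining $471,112 at 23% = $108,355.76
Fee: $36,860.00 + $66,832.50 + $55,020.00 + $108,355.76 = $267,068.26
$267,068.26 exceeds the $209,500 cap, so the fee is capped at $209,500.00.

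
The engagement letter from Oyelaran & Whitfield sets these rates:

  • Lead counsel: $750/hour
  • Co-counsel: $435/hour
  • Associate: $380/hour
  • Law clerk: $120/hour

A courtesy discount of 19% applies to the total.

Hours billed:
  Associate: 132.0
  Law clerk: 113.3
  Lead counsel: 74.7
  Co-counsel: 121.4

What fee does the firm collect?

Lead counsel: 74.7 × $750 = $56,025.00
Co-counsel: 121.4 × $435 = $52,809.00
Associate: 132.0 × $380 = $50,160.00
Law clerk: 113.3 × $120 = $13,596.00
Subtotal: $172,590.00
Less 19% discount: −$32,792.10
Total: $172,590.00 − $32,792.10 = $139,797.90

$139,797.90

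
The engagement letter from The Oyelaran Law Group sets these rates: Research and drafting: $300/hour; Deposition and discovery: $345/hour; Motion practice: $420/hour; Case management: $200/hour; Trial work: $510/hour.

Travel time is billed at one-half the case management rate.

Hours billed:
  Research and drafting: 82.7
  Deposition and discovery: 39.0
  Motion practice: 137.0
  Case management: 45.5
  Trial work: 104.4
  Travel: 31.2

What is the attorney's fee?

Research and drafting: 82.7 × $300 = $24,810.00
Deposition and discovery: 39.0 × $345 = $13,455.00
Motion practice: 137.0 × $420 = $57,540.00
Case management: 45.5 × $200 = $9,100.00
Trial work: 104.4 × $510 = $53,244.00
Subtotal: $24,810.00 + $13,455.00 + $57,540.00 + $9,100.00 + $53,244.00 = $158,149.00
Travel: 31.2 × ($200 ÷ 2) = 31.2 × $100.00 = $3,120.00
Total: $158,149.00 + $3,120.00 = $161,269.00

$161,269.00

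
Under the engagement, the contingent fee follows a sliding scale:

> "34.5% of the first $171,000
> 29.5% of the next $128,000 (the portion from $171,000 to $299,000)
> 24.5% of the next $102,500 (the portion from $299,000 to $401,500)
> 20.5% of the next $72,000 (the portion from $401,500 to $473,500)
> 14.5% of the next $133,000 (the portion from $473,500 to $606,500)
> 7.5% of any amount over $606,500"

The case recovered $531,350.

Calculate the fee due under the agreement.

First $171,000 at 34.5% = $58,995.00
Next $128,000 at 29.5% = $37,760.00
Next $102,500 at 24.5% = $25,112.50
Next $72,000 at 20.5% = $14,760.00
Remaining $57,850 at 14.5% = $8,388.25
Fee: $58,995.00 + $37,760.00 + $25,112.50 + $14,760.00 + $8,388.25 = $145,015.75

$145,015.75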